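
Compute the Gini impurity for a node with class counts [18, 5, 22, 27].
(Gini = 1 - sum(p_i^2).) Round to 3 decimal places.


Total = 72. Proportions: 18/72, 5/72, 22/72, 27/72. sum(p_i^2) = 0.3013. Gini = 1 - 0.3013 = 0.6987, which rounds to 0.699.

0.699


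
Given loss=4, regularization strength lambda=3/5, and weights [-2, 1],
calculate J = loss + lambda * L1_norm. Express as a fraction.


L1 norm = sum(|w|) = 3. J = 4 + 3/5 * 3 = 29/5.

29/5


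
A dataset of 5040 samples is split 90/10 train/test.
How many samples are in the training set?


Test set = 5040 * 10% = 504. Training set = 5040 - 504 = 4536.

4536


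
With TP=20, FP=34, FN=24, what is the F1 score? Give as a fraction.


Precision = 20/54 = 10/27. Recall = 20/44 = 5/11. F1 = 2*P*R/(P+R) = 20/49.

20/49


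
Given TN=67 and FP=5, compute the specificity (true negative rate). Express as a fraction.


Specificity = TN / (TN + FP) = 67 / 72 = 67/72.

67/72


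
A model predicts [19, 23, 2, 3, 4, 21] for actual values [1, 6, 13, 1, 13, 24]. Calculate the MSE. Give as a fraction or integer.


MSE = (1/6) * ((1-19)^2=324 + (6-23)^2=289 + (13-2)^2=121 + (1-3)^2=4 + (13-4)^2=81 + (24-21)^2=9). Sum = 828. MSE = 138.

138


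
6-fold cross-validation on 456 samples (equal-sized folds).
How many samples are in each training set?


Each validation fold has 456/6 = 76 samples. Training set = 456 - 76 = 380.

380


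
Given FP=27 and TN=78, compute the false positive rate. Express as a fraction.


FPR = FP / (FP + TN) = 27 / 105 = 9/35.

9/35


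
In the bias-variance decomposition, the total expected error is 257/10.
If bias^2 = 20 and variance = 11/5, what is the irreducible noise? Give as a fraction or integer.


Total error = bias^2 + variance + irreducible noise. So irreducible noise = 257/10 - 20 - 11/5 = 7/2.

7/2


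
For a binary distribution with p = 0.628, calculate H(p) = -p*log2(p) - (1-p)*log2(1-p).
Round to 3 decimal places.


H = -0.628*log2(0.628) - 0.372*log2(0.372) = 0.952.

0.952


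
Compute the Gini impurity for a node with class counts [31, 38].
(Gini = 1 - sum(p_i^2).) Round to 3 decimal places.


Total = 69. Proportions: 31/69, 38/69. sum(p_i^2) = 0.5051. Gini = 1 - 0.5051 = 0.4949, which rounds to 0.495.

0.495


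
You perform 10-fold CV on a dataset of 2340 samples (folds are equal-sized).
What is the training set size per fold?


Each validation fold has 2340/10 = 234 samples. Training set = 2340 - 234 = 2106.

2106


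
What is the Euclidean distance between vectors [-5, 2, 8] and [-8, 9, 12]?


d = sqrt(sum of squared differences). (-5--8)^2=9, (2-9)^2=49, (8-12)^2=16. Sum = 74.

sqrt(74)


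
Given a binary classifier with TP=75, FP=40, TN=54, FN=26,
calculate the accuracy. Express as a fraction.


Accuracy = (TP + TN) / (TP + TN + FP + FN) = (75 + 54) / 195 = 43/65.

43/65


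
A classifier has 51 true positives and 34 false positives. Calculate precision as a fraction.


Precision = TP / (TP + FP) = 51 / 85 = 3/5.

3/5


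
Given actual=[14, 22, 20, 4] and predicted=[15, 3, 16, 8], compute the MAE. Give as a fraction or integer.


MAE = (1/4) * (|14-15|=1 + |22-3|=19 + |20-16|=4 + |4-8|=4). Sum = 28. MAE = 7.

7


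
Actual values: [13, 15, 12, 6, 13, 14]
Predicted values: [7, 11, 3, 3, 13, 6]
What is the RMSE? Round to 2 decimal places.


MSE = 34.3333. RMSE = sqrt(34.3333) = 5.86.

5.86


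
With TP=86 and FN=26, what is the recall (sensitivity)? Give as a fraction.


Recall = TP / (TP + FN) = 86 / 112 = 43/56.

43/56


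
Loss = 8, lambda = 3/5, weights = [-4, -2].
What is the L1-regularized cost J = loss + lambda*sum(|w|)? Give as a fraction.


L1 norm = sum(|w|) = 6. J = 8 + 3/5 * 6 = 58/5.

58/5


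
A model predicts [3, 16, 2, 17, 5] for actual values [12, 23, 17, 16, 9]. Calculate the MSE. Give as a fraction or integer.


MSE = (1/5) * ((12-3)^2=81 + (23-16)^2=49 + (17-2)^2=225 + (16-17)^2=1 + (9-5)^2=16). Sum = 372. MSE = 372/5.

372/5


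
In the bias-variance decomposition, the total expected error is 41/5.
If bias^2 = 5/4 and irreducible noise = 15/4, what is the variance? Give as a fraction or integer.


Total error = bias^2 + variance + irreducible noise. So variance = 41/5 - 5/4 - 15/4 = 16/5.

16/5


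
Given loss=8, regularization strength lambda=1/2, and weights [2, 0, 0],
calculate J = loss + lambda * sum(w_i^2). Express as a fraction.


L2 sq norm = sum(w^2) = 4. J = 8 + 1/2 * 4 = 10.

10


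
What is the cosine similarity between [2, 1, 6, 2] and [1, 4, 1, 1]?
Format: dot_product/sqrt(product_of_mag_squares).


dot = 14. |a|^2 = 45, |b|^2 = 19. cos = 14/sqrt(855).

14/sqrt(855)


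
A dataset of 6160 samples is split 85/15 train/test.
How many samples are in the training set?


Test set = 6160 * 15% = 924. Training set = 6160 - 924 = 5236.

5236


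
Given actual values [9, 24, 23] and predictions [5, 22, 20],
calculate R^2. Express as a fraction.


Mean(y) = 56/3. SS_res = 29. SS_tot = 422/3. R^2 = 1 - 29/(422/3) = 335/422.

335/422


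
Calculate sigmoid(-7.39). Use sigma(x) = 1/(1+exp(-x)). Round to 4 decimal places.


sigma(-7.39) = 1/(1+e^(7.39)) = 1/(1+1619.706113) = 1/1620.706113 = 0.0006.

0.0006


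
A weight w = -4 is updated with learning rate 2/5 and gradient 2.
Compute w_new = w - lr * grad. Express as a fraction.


w_new = -4 - 2/5 * 2 = -4 - 4/5 = -24/5.

-24/5


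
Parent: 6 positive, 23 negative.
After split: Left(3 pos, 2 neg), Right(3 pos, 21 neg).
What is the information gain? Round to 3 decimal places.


H(parent) = 0.7355. H(left) = 0.9710, H(right) = 0.5436. Weighted = (5/29)*0.9710 + (24/29)*0.5436 = 0.6173. IG = 0.7355 - 0.6173 = 0.1182, which rounds to 0.118.

0.118


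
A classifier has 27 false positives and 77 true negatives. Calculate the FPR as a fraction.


FPR = FP / (FP + TN) = 27 / 104 = 27/104.

27/104


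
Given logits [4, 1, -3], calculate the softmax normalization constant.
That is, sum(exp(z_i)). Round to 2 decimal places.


Denom = e^4=54.5982 + e^1=2.7183 + e^-3=0.0498. Sum = 57.3663, which rounds to 57.37.

57.37


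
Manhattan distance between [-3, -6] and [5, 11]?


d = sum of absolute differences: |-3-5|=8 + |-6-11|=17 = 25.

25


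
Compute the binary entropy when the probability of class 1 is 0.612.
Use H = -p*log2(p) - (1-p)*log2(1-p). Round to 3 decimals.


H = -0.612*log2(0.612) - 0.388*log2(0.388) = 0.963.

0.963


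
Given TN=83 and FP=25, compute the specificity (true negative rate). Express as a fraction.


Specificity = TN / (TN + FP) = 83 / 108 = 83/108.

83/108


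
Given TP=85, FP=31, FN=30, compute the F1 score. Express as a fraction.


Precision = 85/116 = 85/116. Recall = 85/115 = 17/23. F1 = 2*P*R/(P+R) = 170/231.

170/231


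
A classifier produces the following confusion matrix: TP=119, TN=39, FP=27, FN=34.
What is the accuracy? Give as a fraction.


Accuracy = (TP + TN) / (TP + TN + FP + FN) = (119 + 39) / 219 = 158/219.

158/219


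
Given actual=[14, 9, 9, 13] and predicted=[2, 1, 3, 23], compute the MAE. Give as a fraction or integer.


MAE = (1/4) * (|14-2|=12 + |9-1|=8 + |9-3|=6 + |13-23|=10). Sum = 36. MAE = 9.

9


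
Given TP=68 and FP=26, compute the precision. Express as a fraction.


Precision = TP / (TP + FP) = 68 / 94 = 34/47.

34/47


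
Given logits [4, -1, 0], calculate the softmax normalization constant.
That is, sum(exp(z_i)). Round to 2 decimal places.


Denom = e^4=54.5982 + e^-1=0.3679 + e^0=1.0000. Sum = 55.9661, which rounds to 55.97.

55.97


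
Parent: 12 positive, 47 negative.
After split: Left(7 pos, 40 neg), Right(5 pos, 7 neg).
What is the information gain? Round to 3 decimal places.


H(parent) = 0.7287. H(left) = 0.6072, H(right) = 0.9799. Weighted = (47/59)*0.6072 + (12/59)*0.9799 = 0.6830. IG = 0.7287 - 0.6830 = 0.0457, which rounds to 0.046.

0.046


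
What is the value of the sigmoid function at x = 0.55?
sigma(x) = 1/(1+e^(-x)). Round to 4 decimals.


sigma(0.55) = 1/(1+e^(-0.55)) = 1/(1+0.576950) = 1/1.576950 = 0.6341.

0.6341


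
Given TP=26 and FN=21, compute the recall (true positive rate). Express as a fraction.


Recall = TP / (TP + FN) = 26 / 47 = 26/47.

26/47


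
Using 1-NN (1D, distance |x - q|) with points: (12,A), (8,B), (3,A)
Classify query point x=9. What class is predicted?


Distances: |12-9|=3, |8-9|=1, |3-9|=6. 1 nearest: (8,B). Counts: {'B': 1}. Majority class: B.

B


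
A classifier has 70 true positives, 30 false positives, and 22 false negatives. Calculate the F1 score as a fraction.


Precision = 70/100 = 7/10. Recall = 70/92 = 35/46. F1 = 2*P*R/(P+R) = 35/48.

35/48


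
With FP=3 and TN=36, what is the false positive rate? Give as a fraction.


FPR = FP / (FP + TN) = 3 / 39 = 1/13.

1/13


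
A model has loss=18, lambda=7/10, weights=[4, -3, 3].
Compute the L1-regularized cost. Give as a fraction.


L1 norm = sum(|w|) = 10. J = 18 + 7/10 * 10 = 25.

25


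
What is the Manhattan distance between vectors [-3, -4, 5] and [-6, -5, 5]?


d = sum of absolute differences: |-3--6|=3 + |-4--5|=1 + |5-5|=0 = 4.

4


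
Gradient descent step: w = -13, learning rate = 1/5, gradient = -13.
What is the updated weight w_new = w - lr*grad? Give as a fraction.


w_new = -13 - 1/5 * -13 = -13 - -13/5 = -52/5.

-52/5


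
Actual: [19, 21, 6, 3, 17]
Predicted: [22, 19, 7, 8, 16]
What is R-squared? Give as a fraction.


Mean(y) = 66/5. SS_res = 40. SS_tot = 1324/5. R^2 = 1 - 40/(1324/5) = 281/331.

281/331


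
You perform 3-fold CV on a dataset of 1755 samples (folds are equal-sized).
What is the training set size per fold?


Each validation fold has 1755/3 = 585 samples. Training set = 1755 - 585 = 1170.

1170


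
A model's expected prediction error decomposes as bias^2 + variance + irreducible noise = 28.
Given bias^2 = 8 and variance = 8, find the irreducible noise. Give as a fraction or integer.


Total error = bias^2 + variance + irreducible noise. So irreducible noise = 28 - 8 - 8 = 12.

12


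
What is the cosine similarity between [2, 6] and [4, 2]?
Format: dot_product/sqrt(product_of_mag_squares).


dot = 20. |a|^2 = 40, |b|^2 = 20. cos = 20/sqrt(800).

20/sqrt(800)


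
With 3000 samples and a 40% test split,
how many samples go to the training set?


Test set = 3000 * 40% = 1200. Training set = 3000 - 1200 = 1800.

1800


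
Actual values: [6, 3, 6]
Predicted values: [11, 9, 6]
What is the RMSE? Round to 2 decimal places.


MSE = 20.3333. RMSE = sqrt(20.3333) = 4.51.

4.51


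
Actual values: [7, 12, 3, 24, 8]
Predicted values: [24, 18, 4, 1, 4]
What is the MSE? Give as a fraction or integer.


MSE = (1/5) * ((7-24)^2=289 + (12-18)^2=36 + (3-4)^2=1 + (24-1)^2=529 + (8-4)^2=16). Sum = 871. MSE = 871/5.

871/5


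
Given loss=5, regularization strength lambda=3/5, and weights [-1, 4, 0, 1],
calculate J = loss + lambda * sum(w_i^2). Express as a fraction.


L2 sq norm = sum(w^2) = 18. J = 5 + 3/5 * 18 = 79/5.

79/5


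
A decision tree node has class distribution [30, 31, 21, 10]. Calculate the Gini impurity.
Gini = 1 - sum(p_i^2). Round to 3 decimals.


Total = 92. Proportions: 30/92, 31/92, 21/92, 10/92. sum(p_i^2) = 0.2838. Gini = 1 - 0.2838 = 0.7162, which rounds to 0.716.

0.716


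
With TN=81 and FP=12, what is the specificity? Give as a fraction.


Specificity = TN / (TN + FP) = 81 / 93 = 27/31.

27/31


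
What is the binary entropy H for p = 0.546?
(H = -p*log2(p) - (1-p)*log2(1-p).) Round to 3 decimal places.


H = -0.546*log2(0.546) - 0.454*log2(0.454) = 0.994.

0.994


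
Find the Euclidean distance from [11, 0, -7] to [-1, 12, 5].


d = sqrt(sum of squared differences). (11--1)^2=144, (0-12)^2=144, (-7-5)^2=144. Sum = 432.

sqrt(432)


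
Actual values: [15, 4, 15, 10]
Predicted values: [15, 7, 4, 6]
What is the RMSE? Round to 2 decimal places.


MSE = 36.5000. RMSE = sqrt(36.5000) = 6.04.

6.04


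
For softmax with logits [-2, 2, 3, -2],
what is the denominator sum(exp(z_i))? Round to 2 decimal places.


Denom = e^-2=0.1353 + e^2=7.3891 + e^3=20.0855 + e^-2=0.1353. Sum = 27.7452, which rounds to 27.75.

27.75


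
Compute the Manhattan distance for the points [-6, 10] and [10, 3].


d = sum of absolute differences: |-6-10|=16 + |10-3|=7 = 23.

23


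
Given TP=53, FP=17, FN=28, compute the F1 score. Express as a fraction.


Precision = 53/70 = 53/70. Recall = 53/81 = 53/81. F1 = 2*P*R/(P+R) = 106/151.

106/151


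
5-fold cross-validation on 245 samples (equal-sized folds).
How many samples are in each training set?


Each validation fold has 245/5 = 49 samples. Training set = 245 - 49 = 196.

196


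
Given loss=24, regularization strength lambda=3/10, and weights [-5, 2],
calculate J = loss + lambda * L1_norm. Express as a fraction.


L1 norm = sum(|w|) = 7. J = 24 + 3/10 * 7 = 261/10.

261/10


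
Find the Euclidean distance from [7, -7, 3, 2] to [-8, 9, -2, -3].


d = sqrt(sum of squared differences). (7--8)^2=225, (-7-9)^2=256, (3--2)^2=25, (2--3)^2=25. Sum = 531.

sqrt(531)


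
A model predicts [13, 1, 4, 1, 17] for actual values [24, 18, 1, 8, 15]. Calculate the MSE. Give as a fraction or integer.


MSE = (1/5) * ((24-13)^2=121 + (18-1)^2=289 + (1-4)^2=9 + (8-1)^2=49 + (15-17)^2=4). Sum = 472. MSE = 472/5.

472/5


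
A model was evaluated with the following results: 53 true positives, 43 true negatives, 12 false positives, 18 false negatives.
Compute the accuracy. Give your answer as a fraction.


Accuracy = (TP + TN) / (TP + TN + FP + FN) = (53 + 43) / 126 = 16/21.

16/21


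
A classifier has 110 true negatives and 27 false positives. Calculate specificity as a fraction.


Specificity = TN / (TN + FP) = 110 / 137 = 110/137.

110/137


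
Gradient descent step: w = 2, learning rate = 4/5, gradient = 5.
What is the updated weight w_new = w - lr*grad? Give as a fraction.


w_new = 2 - 4/5 * 5 = 2 - 4 = -2.

-2


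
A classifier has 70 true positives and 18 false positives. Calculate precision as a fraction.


Precision = TP / (TP + FP) = 70 / 88 = 35/44.

35/44


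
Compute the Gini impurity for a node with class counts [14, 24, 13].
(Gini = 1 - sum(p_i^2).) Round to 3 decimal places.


Total = 51. Proportions: 14/51, 24/51, 13/51. sum(p_i^2) = 0.3618. Gini = 1 - 0.3618 = 0.6382, which rounds to 0.638.

0.638


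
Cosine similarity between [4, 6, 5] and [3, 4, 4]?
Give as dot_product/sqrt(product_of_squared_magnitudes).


dot = 56. |a|^2 = 77, |b|^2 = 41. cos = 56/sqrt(3157).

56/sqrt(3157)


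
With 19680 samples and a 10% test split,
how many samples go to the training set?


Test set = 19680 * 10% = 1968. Training set = 19680 - 1968 = 17712.

17712


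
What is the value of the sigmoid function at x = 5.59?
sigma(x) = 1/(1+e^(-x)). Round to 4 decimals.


sigma(5.59) = 1/(1+e^(-5.59)) = 1/(1+0.003735) = 1/1.003735 = 0.9963.

0.9963


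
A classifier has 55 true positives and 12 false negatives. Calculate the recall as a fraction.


Recall = TP / (TP + FN) = 55 / 67 = 55/67.

55/67


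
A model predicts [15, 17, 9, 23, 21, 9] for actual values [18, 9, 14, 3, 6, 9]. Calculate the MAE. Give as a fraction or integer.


MAE = (1/6) * (|18-15|=3 + |9-17|=8 + |14-9|=5 + |3-23|=20 + |6-21|=15 + |9-9|=0). Sum = 51. MAE = 17/2.

17/2


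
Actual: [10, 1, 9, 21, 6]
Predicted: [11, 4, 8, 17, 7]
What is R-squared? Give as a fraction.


Mean(y) = 47/5. SS_res = 28. SS_tot = 1086/5. R^2 = 1 - 28/(1086/5) = 473/543.

473/543


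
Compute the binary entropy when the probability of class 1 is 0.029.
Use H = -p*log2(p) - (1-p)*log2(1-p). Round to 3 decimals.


H = -0.029*log2(0.029) - 0.971*log2(0.971) = 0.189.

0.189


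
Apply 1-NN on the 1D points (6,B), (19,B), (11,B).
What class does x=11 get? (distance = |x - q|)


Distances: |6-11|=5, |19-11|=8, |11-11|=0. 1 nearest: (11,B). Counts: {'B': 1}. Majority class: B.

B


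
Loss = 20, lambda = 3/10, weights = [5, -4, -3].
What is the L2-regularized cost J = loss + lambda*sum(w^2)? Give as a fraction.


L2 sq norm = sum(w^2) = 50. J = 20 + 3/10 * 50 = 35.

35


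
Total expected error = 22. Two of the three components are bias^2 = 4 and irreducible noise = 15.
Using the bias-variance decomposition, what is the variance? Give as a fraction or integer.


Total error = bias^2 + variance + irreducible noise. So variance = 22 - 4 - 15 = 3.

3


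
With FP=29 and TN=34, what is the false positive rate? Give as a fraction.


FPR = FP / (FP + TN) = 29 / 63 = 29/63.

29/63


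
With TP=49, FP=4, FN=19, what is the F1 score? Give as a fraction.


Precision = 49/53 = 49/53. Recall = 49/68 = 49/68. F1 = 2*P*R/(P+R) = 98/121.

98/121


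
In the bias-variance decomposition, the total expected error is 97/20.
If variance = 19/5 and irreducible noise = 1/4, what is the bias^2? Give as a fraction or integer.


Total error = bias^2 + variance + irreducible noise. So bias^2 = 97/20 - 19/5 - 1/4 = 4/5.

4/5


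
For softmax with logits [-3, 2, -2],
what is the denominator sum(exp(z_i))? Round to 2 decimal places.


Denom = e^-3=0.0498 + e^2=7.3891 + e^-2=0.1353. Sum = 7.5742, which rounds to 7.57.

7.57


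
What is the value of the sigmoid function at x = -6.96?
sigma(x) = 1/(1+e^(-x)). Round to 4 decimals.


sigma(-6.96) = 1/(1+e^(6.96)) = 1/(1+1053.633557) = 1/1054.633557 = 0.0009.

0.0009


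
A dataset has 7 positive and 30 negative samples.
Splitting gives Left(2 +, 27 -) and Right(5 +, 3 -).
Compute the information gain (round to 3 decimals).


H(parent) = 0.6998. H(left) = 0.3621, H(right) = 0.9544. Weighted = (29/37)*0.3621 + (8/37)*0.9544 = 0.4902. IG = 0.6998 - 0.4902 = 0.2096, which rounds to 0.210.

0.210


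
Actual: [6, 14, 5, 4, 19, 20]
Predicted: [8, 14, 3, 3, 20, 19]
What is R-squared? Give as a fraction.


Mean(y) = 34/3. SS_res = 11. SS_tot = 790/3. R^2 = 1 - 11/(790/3) = 757/790.

757/790


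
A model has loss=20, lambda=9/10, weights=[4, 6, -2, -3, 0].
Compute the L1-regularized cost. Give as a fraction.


L1 norm = sum(|w|) = 15. J = 20 + 9/10 * 15 = 67/2.

67/2


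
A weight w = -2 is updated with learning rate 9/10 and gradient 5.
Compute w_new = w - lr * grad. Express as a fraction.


w_new = -2 - 9/10 * 5 = -2 - 9/2 = -13/2.

-13/2


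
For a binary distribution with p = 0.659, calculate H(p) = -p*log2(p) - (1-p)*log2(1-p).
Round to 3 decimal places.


H = -0.659*log2(0.659) - 0.341*log2(0.341) = 0.926.

0.926


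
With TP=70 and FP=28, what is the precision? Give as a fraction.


Precision = TP / (TP + FP) = 70 / 98 = 5/7.

5/7


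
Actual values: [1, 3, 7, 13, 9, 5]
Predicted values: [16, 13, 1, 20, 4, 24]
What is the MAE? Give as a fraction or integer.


MAE = (1/6) * (|1-16|=15 + |3-13|=10 + |7-1|=6 + |13-20|=7 + |9-4|=5 + |5-24|=19). Sum = 62. MAE = 31/3.

31/3


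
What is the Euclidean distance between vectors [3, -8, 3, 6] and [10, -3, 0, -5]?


d = sqrt(sum of squared differences). (3-10)^2=49, (-8--3)^2=25, (3-0)^2=9, (6--5)^2=121. Sum = 204.

sqrt(204)


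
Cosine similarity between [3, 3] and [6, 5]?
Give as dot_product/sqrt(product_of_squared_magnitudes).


dot = 33. |a|^2 = 18, |b|^2 = 61. cos = 33/sqrt(1098).

33/sqrt(1098)


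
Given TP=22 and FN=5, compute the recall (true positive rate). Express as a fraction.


Recall = TP / (TP + FN) = 22 / 27 = 22/27.

22/27


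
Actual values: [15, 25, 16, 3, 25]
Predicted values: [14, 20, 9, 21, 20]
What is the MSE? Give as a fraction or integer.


MSE = (1/5) * ((15-14)^2=1 + (25-20)^2=25 + (16-9)^2=49 + (3-21)^2=324 + (25-20)^2=25). Sum = 424. MSE = 424/5.

424/5


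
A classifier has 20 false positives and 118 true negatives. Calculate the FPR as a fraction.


FPR = FP / (FP + TN) = 20 / 138 = 10/69.

10/69


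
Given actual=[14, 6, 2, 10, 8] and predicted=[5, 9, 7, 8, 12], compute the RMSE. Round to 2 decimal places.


MSE = 27.0000. RMSE = sqrt(27.0000) = 5.20.

5.20


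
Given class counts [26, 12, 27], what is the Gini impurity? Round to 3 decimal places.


Total = 65. Proportions: 26/65, 12/65, 27/65. sum(p_i^2) = 0.3666. Gini = 1 - 0.3666 = 0.6334, which rounds to 0.633.

0.633


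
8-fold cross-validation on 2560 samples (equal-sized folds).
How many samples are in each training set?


Each validation fold has 2560/8 = 320 samples. Training set = 2560 - 320 = 2240.

2240


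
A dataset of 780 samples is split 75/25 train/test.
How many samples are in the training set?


Test set = 780 * 25% = 195. Training set = 780 - 195 = 585.

585


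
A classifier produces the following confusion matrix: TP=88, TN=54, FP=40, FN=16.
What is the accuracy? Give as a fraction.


Accuracy = (TP + TN) / (TP + TN + FP + FN) = (88 + 54) / 198 = 71/99.

71/99


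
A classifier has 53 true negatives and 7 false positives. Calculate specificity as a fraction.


Specificity = TN / (TN + FP) = 53 / 60 = 53/60.

53/60


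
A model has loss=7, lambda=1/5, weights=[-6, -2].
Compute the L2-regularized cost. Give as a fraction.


L2 sq norm = sum(w^2) = 40. J = 7 + 1/5 * 40 = 15.

15


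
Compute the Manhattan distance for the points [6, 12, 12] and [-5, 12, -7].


d = sum of absolute differences: |6--5|=11 + |12-12|=0 + |12--7|=19 = 30.

30


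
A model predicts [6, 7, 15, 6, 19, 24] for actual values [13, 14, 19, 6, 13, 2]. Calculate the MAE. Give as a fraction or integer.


MAE = (1/6) * (|13-6|=7 + |14-7|=7 + |19-15|=4 + |6-6|=0 + |13-19|=6 + |2-24|=22). Sum = 46. MAE = 23/3.

23/3


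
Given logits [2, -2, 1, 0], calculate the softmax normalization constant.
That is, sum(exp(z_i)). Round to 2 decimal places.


Denom = e^2=7.3891 + e^-2=0.1353 + e^1=2.7183 + e^0=1.0000. Sum = 11.2427, which rounds to 11.24.

11.24


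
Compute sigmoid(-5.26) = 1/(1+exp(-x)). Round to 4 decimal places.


sigma(-5.26) = 1/(1+e^(5.26)) = 1/(1+192.481491) = 1/193.481491 = 0.0052.

0.0052


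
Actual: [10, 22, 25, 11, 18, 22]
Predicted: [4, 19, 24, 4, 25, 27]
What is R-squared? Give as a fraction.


Mean(y) = 18. SS_res = 169. SS_tot = 194. R^2 = 1 - 169/(194) = 25/194.

25/194


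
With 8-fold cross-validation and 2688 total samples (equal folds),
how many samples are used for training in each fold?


Each validation fold has 2688/8 = 336 samples. Training set = 2688 - 336 = 2352.

2352


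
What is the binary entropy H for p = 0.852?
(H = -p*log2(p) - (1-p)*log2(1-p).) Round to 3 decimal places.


H = -0.852*log2(0.852) - 0.148*log2(0.148) = 0.605.

0.605


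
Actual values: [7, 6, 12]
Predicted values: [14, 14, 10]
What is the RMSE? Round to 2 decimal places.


MSE = 39.0000. RMSE = sqrt(39.0000) = 6.24.

6.24


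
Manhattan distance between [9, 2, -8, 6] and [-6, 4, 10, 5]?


d = sum of absolute differences: |9--6|=15 + |2-4|=2 + |-8-10|=18 + |6-5|=1 = 36.

36


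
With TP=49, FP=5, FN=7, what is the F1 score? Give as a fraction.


Precision = 49/54 = 49/54. Recall = 49/56 = 7/8. F1 = 2*P*R/(P+R) = 49/55.

49/55


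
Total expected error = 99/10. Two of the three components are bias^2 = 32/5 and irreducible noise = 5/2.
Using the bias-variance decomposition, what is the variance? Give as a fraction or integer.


Total error = bias^2 + variance + irreducible noise. So variance = 99/10 - 32/5 - 5/2 = 1.

1


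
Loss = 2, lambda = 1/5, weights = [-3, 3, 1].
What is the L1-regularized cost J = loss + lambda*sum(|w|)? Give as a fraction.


L1 norm = sum(|w|) = 7. J = 2 + 1/5 * 7 = 17/5.

17/5


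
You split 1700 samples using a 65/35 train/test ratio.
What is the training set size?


Test set = 1700 * 35% = 595. Training set = 1700 - 595 = 1105.

1105


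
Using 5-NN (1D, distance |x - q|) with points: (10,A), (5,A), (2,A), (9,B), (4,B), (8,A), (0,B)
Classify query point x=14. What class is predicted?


Distances: |10-14|=4, |5-14|=9, |2-14|=12, |9-14|=5, |4-14|=10, |8-14|=6, |0-14|=14. 5 nearest: (10,A), (9,B), (8,A), (5,A), (4,B). Counts: {'A': 3, 'B': 2}. Majority class: A.

A


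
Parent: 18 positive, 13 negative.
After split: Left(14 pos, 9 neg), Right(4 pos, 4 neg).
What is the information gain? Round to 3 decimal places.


H(parent) = 0.9812. H(left) = 0.9656, H(right) = 1.0000. Weighted = (23/31)*0.9656 + (8/31)*1.0000 = 0.9745. IG = 0.9812 - 0.9745 = 0.0067, which rounds to 0.007.

0.007


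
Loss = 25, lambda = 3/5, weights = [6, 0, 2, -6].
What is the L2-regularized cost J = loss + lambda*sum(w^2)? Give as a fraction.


L2 sq norm = sum(w^2) = 76. J = 25 + 3/5 * 76 = 353/5.

353/5


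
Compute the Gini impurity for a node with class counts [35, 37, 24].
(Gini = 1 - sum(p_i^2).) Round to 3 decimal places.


Total = 96. Proportions: 35/96, 37/96, 24/96. sum(p_i^2) = 0.3440. Gini = 1 - 0.3440 = 0.6560, which rounds to 0.656.

0.656


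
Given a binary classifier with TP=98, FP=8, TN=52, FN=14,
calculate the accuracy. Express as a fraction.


Accuracy = (TP + TN) / (TP + TN + FP + FN) = (98 + 52) / 172 = 75/86.

75/86


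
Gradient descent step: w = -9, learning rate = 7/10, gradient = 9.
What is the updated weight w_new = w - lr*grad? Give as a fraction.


w_new = -9 - 7/10 * 9 = -9 - 63/10 = -153/10.

-153/10


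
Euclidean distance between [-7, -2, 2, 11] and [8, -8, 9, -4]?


d = sqrt(sum of squared differences). (-7-8)^2=225, (-2--8)^2=36, (2-9)^2=49, (11--4)^2=225. Sum = 535.

sqrt(535)


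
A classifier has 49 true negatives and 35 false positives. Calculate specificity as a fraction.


Specificity = TN / (TN + FP) = 49 / 84 = 7/12.

7/12


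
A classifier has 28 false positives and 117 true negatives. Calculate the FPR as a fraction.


FPR = FP / (FP + TN) = 28 / 145 = 28/145.

28/145


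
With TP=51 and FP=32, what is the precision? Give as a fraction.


Precision = TP / (TP + FP) = 51 / 83 = 51/83.

51/83


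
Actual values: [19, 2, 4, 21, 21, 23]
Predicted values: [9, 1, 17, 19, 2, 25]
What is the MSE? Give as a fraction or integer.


MSE = (1/6) * ((19-9)^2=100 + (2-1)^2=1 + (4-17)^2=169 + (21-19)^2=4 + (21-2)^2=361 + (23-25)^2=4). Sum = 639. MSE = 213/2.

213/2


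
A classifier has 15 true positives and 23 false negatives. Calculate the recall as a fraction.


Recall = TP / (TP + FN) = 15 / 38 = 15/38.

15/38


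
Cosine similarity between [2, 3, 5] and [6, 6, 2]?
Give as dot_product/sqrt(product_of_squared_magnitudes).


dot = 40. |a|^2 = 38, |b|^2 = 76. cos = 40/sqrt(2888).

40/sqrt(2888)


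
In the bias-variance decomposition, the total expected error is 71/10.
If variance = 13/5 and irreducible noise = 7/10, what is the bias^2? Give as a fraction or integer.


Total error = bias^2 + variance + irreducible noise. So bias^2 = 71/10 - 13/5 - 7/10 = 19/5.

19/5


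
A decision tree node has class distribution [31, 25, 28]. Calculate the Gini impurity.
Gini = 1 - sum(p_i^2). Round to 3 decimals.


Total = 84. Proportions: 31/84, 25/84, 28/84. sum(p_i^2) = 0.3359. Gini = 1 - 0.3359 = 0.6641, which rounds to 0.664.

0.664


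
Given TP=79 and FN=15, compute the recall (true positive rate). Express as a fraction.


Recall = TP / (TP + FN) = 79 / 94 = 79/94.

79/94


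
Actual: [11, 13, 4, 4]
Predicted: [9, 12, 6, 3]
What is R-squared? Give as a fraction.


Mean(y) = 8. SS_res = 10. SS_tot = 66. R^2 = 1 - 10/(66) = 28/33.

28/33


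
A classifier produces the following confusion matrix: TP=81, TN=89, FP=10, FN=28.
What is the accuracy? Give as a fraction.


Accuracy = (TP + TN) / (TP + TN + FP + FN) = (81 + 89) / 208 = 85/104.

85/104


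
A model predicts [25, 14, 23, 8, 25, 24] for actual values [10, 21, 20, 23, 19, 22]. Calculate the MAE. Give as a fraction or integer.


MAE = (1/6) * (|10-25|=15 + |21-14|=7 + |20-23|=3 + |23-8|=15 + |19-25|=6 + |22-24|=2). Sum = 48. MAE = 8.

8


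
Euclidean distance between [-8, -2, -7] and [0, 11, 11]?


d = sqrt(sum of squared differences). (-8-0)^2=64, (-2-11)^2=169, (-7-11)^2=324. Sum = 557.

sqrt(557)


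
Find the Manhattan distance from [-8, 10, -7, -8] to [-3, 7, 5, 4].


d = sum of absolute differences: |-8--3|=5 + |10-7|=3 + |-7-5|=12 + |-8-4|=12 = 32.

32


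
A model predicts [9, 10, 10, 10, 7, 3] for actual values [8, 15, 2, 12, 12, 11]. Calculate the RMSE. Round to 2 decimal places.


MSE = 30.5000. RMSE = sqrt(30.5000) = 5.52.

5.52


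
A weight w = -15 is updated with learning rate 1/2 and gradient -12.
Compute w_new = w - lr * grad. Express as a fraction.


w_new = -15 - 1/2 * -12 = -15 - -6 = -9.

-9


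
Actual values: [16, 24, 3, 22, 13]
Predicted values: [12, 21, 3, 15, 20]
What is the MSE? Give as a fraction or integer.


MSE = (1/5) * ((16-12)^2=16 + (24-21)^2=9 + (3-3)^2=0 + (22-15)^2=49 + (13-20)^2=49). Sum = 123. MSE = 123/5.

123/5


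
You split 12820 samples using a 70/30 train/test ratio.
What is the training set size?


Test set = 12820 * 30% = 3846. Training set = 12820 - 3846 = 8974.

8974


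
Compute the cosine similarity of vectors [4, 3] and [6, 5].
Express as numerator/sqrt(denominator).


dot = 39. |a|^2 = 25, |b|^2 = 61. cos = 39/sqrt(1525).

39/sqrt(1525)


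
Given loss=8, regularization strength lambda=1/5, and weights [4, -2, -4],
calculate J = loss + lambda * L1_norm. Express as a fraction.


L1 norm = sum(|w|) = 10. J = 8 + 1/5 * 10 = 10.

10


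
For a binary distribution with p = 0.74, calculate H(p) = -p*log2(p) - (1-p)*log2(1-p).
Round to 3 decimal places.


H = -0.74*log2(0.74) - 0.26*log2(0.26) = 0.827.

0.827


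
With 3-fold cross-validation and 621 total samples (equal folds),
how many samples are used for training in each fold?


Each validation fold has 621/3 = 207 samples. Training set = 621 - 207 = 414.

414


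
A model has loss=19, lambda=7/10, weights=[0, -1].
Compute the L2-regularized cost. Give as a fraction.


L2 sq norm = sum(w^2) = 1. J = 19 + 7/10 * 1 = 197/10.

197/10


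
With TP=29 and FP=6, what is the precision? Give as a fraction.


Precision = TP / (TP + FP) = 29 / 35 = 29/35.

29/35


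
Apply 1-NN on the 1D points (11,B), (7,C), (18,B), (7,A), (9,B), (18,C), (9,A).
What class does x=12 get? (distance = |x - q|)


Distances: |11-12|=1, |7-12|=5, |18-12|=6, |7-12|=5, |9-12|=3, |18-12|=6, |9-12|=3. 1 nearest: (11,B). Counts: {'B': 1}. Majority class: B.

B


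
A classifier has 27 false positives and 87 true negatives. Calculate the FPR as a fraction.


FPR = FP / (FP + TN) = 27 / 114 = 9/38.

9/38


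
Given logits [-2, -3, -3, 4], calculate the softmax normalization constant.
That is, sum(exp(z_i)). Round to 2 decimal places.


Denom = e^-2=0.1353 + e^-3=0.0498 + e^-3=0.0498 + e^4=54.5982. Sum = 54.8331, which rounds to 54.83.

54.83


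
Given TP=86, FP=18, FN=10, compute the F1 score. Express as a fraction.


Precision = 86/104 = 43/52. Recall = 86/96 = 43/48. F1 = 2*P*R/(P+R) = 43/50.

43/50


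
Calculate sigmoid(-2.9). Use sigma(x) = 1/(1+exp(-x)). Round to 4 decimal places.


sigma(-2.9) = 1/(1+e^(2.9)) = 1/(1+18.174145) = 1/19.174145 = 0.0522.

0.0522


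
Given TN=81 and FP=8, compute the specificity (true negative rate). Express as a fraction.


Specificity = TN / (TN + FP) = 81 / 89 = 81/89.

81/89


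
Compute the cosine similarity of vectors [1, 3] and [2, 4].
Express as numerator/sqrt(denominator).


dot = 14. |a|^2 = 10, |b|^2 = 20. cos = 14/sqrt(200).

14/sqrt(200)


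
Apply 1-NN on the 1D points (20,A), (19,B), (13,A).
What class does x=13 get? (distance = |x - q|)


Distances: |20-13|=7, |19-13|=6, |13-13|=0. 1 nearest: (13,A). Counts: {'A': 1}. Majority class: A.

A


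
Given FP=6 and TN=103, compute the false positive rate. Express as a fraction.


FPR = FP / (FP + TN) = 6 / 109 = 6/109.

6/109


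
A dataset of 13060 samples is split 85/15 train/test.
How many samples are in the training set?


Test set = 13060 * 15% = 1959. Training set = 13060 - 1959 = 11101.

11101


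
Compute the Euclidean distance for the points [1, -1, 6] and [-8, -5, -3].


d = sqrt(sum of squared differences). (1--8)^2=81, (-1--5)^2=16, (6--3)^2=81. Sum = 178.

sqrt(178)


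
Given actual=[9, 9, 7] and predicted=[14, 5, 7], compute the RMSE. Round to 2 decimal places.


MSE = 13.6667. RMSE = sqrt(13.6667) = 3.70.

3.70


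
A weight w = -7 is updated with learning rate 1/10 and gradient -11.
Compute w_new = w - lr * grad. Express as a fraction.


w_new = -7 - 1/10 * -11 = -7 - -11/10 = -59/10.

-59/10


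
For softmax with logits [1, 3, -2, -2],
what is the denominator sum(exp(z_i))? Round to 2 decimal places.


Denom = e^1=2.7183 + e^3=20.0855 + e^-2=0.1353 + e^-2=0.1353. Sum = 23.0744, which rounds to 23.07.

23.07


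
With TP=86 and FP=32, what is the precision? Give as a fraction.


Precision = TP / (TP + FP) = 86 / 118 = 43/59.

43/59


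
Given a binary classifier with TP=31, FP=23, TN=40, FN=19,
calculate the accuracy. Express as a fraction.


Accuracy = (TP + TN) / (TP + TN + FP + FN) = (31 + 40) / 113 = 71/113.

71/113


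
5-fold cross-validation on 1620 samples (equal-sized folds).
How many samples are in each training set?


Each validation fold has 1620/5 = 324 samples. Training set = 1620 - 324 = 1296.

1296


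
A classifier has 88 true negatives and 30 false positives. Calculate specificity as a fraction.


Specificity = TN / (TN + FP) = 88 / 118 = 44/59.

44/59


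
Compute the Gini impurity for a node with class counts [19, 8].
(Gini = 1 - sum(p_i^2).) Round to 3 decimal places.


Total = 27. Proportions: 19/27, 8/27. sum(p_i^2) = 0.5830. Gini = 1 - 0.5830 = 0.4170, which rounds to 0.417.

0.417


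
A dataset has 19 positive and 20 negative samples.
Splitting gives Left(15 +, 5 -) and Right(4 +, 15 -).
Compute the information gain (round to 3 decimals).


H(parent) = 0.9995. H(left) = 0.8113, H(right) = 0.7425. Weighted = (20/39)*0.8113 + (19/39)*0.7425 = 0.7778. IG = 0.9995 - 0.7778 = 0.2217, which rounds to 0.222.

0.222


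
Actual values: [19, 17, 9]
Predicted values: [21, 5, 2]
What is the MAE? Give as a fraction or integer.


MAE = (1/3) * (|19-21|=2 + |17-5|=12 + |9-2|=7). Sum = 21. MAE = 7.

7


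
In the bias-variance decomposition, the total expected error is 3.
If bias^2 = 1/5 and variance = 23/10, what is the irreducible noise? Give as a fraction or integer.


Total error = bias^2 + variance + irreducible noise. So irreducible noise = 3 - 1/5 - 23/10 = 1/2.

1/2


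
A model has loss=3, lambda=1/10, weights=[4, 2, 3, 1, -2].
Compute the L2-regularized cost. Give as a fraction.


L2 sq norm = sum(w^2) = 34. J = 3 + 1/10 * 34 = 32/5.

32/5


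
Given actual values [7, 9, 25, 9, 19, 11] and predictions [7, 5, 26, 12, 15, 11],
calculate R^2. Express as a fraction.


Mean(y) = 40/3. SS_res = 42. SS_tot = 754/3. R^2 = 1 - 42/(754/3) = 314/377.

314/377


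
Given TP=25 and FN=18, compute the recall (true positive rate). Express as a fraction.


Recall = TP / (TP + FN) = 25 / 43 = 25/43.

25/43


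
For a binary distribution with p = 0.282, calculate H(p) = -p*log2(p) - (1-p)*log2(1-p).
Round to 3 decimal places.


H = -0.282*log2(0.282) - 0.718*log2(0.718) = 0.858.

0.858


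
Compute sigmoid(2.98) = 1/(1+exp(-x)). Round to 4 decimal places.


sigma(2.98) = 1/(1+e^(-2.98)) = 1/(1+0.050793) = 1/1.050793 = 0.9517.

0.9517


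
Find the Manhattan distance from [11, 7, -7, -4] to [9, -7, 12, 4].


d = sum of absolute differences: |11-9|=2 + |7--7|=14 + |-7-12|=19 + |-4-4|=8 = 43.

43


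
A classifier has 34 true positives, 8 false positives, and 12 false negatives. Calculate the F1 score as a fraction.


Precision = 34/42 = 17/21. Recall = 34/46 = 17/23. F1 = 2*P*R/(P+R) = 17/22.

17/22


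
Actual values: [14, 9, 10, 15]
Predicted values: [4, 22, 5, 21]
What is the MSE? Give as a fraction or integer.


MSE = (1/4) * ((14-4)^2=100 + (9-22)^2=169 + (10-5)^2=25 + (15-21)^2=36). Sum = 330. MSE = 165/2.

165/2


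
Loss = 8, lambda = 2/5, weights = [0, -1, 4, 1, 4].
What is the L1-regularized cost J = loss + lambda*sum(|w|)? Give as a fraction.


L1 norm = sum(|w|) = 10. J = 8 + 2/5 * 10 = 12.

12


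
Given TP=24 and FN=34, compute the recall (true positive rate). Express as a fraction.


Recall = TP / (TP + FN) = 24 / 58 = 12/29.

12/29


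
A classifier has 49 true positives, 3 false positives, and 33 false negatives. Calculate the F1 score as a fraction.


Precision = 49/52 = 49/52. Recall = 49/82 = 49/82. F1 = 2*P*R/(P+R) = 49/67.

49/67


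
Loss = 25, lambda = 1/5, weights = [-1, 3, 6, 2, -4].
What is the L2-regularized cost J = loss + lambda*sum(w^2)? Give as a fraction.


L2 sq norm = sum(w^2) = 66. J = 25 + 1/5 * 66 = 191/5.

191/5


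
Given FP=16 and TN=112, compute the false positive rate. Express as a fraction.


FPR = FP / (FP + TN) = 16 / 128 = 1/8.

1/8


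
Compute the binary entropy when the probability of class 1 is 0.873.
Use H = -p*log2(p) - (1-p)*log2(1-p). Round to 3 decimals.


H = -0.873*log2(0.873) - 0.127*log2(0.127) = 0.549.

0.549


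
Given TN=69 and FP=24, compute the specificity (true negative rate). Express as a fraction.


Specificity = TN / (TN + FP) = 69 / 93 = 23/31.

23/31


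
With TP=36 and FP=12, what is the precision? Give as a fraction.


Precision = TP / (TP + FP) = 36 / 48 = 3/4.

3/4


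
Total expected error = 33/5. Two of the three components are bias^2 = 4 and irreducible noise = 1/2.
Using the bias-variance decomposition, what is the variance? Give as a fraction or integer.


Total error = bias^2 + variance + irreducible noise. So variance = 33/5 - 4 - 1/2 = 21/10.

21/10


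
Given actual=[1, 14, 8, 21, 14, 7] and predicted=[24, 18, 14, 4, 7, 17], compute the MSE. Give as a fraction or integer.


MSE = (1/6) * ((1-24)^2=529 + (14-18)^2=16 + (8-14)^2=36 + (21-4)^2=289 + (14-7)^2=49 + (7-17)^2=100). Sum = 1019. MSE = 1019/6.

1019/6


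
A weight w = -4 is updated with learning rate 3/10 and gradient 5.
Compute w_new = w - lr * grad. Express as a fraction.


w_new = -4 - 3/10 * 5 = -4 - 3/2 = -11/2.

-11/2


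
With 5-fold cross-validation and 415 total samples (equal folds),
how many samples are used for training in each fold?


Each validation fold has 415/5 = 83 samples. Training set = 415 - 83 = 332.

332


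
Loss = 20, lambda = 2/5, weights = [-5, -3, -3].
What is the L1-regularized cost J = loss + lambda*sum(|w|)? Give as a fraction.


L1 norm = sum(|w|) = 11. J = 20 + 2/5 * 11 = 122/5.

122/5


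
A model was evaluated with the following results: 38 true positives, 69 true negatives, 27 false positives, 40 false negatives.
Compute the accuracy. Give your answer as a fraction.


Accuracy = (TP + TN) / (TP + TN + FP + FN) = (38 + 69) / 174 = 107/174.

107/174


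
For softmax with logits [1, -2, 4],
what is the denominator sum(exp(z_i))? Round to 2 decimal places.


Denom = e^1=2.7183 + e^-2=0.1353 + e^4=54.5982. Sum = 57.4518, which rounds to 57.45.

57.45


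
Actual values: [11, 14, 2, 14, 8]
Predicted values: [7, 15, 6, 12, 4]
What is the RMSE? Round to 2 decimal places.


MSE = 10.6000. RMSE = sqrt(10.6000) = 3.26.

3.26


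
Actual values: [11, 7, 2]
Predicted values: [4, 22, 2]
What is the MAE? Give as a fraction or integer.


MAE = (1/3) * (|11-4|=7 + |7-22|=15 + |2-2|=0). Sum = 22. MAE = 22/3.

22/3


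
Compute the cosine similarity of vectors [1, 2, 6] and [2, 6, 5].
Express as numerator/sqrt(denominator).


dot = 44. |a|^2 = 41, |b|^2 = 65. cos = 44/sqrt(2665).

44/sqrt(2665)
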